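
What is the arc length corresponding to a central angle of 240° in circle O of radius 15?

Arc length = 2πr × θ/360
= 2π × 15 × 2/3
= 20*pi

20*pi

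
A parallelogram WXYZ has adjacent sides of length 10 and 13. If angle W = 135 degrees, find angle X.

Opposite sides of a parallelogram are parallel, so consecutive angles form co-interior angles on a transversal.
Co-interior angles sum to 180°, giving angle X = 180 - 135 = 45 degrees.

45 degrees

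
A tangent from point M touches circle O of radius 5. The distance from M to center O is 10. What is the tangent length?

The tangent, radius, and line from the external point to the center form a right triangle.
The right angle is where the tangent meets the radius.
By the Pythagorean theorem: tangent² + 5² = 10²
tangent² = 100 - 25 = 75
tangent = 5*sqrt(3)

5*sqrt(3)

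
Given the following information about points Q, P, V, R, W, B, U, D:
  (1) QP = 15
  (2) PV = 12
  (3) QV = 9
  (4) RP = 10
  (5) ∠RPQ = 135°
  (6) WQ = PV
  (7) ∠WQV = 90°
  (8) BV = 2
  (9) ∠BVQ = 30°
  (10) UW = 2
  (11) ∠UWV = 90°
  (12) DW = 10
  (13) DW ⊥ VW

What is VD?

From the given relations: WQ = PV = 12.
Step 1: By the law of cosines on triangle VQW: VW² = 9² + 12² − 2·9·12·cos(90°) = 225, so VW = 15.
Step 2: By the law of cosines on triangle VWD: VD² = 15² + 10² − 2·15·10·cos(90°) = 325, so VD = 5·√13.

Therefore, the length of VD = 5·√13.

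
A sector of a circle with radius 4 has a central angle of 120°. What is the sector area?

Sector area = π(4²)(1/3) = 16*pi/3

16*pi/3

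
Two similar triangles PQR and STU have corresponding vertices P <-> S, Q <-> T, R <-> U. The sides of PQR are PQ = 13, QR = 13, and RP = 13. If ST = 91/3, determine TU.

Since the triangles are similar, the ratio of corresponding sides is constant.
Scale factor k = ST / PQ = 91/3 / 13 = 7/3
TU = k * QR = 7/3 * 13 = 91/3

91/3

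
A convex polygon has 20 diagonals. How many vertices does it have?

Using d = n(n - 3)/2, we solve 20 = n(n - 3)/2.
So n(n - 3) = 40.
Testing n = 8: 8 * 5 = 40 = 40. Correct.
The polygon has 8 sides.

8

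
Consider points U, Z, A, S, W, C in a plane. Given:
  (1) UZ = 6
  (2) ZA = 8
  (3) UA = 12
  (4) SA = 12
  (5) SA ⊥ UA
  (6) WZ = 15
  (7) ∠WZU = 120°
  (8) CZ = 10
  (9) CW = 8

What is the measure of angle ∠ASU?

Step 1: By the law of cosines on triangle SAU: SU² = 12² + 12² − 2·12·12·cos(90°) = 288, so SU = 12·√2.
Step 2: By the inverse law of cosines on triangle ASU: cos(∠ASU) = (12² + (12·√2)² − 12²) / (2·12·12·√2) = 288/407.29 = 0.7071, so ∠ASU = 45°.

Therefore, the measure of angle ∠ASU = 45°.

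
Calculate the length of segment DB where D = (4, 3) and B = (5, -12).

d = sqrt((5 - 4)^2 + (-12 - 3)^2)
d = sqrt(1^2 + -15^2)
d = sqrt(1 + 225)
d = sqrt(226)

sqrt(226)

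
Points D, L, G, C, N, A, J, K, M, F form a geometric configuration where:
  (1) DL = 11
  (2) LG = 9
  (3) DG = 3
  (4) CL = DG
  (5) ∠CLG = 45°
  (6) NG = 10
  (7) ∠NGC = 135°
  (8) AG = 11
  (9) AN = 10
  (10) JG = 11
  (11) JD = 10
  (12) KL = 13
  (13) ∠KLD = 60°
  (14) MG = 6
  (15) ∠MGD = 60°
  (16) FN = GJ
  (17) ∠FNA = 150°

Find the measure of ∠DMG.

Step 1: By the law of cosines on triangle MGD: MD² = 6² + 3² − 2·6·3·cos(60°) = 27, so MD = 3·√3.
Step 2: By the inverse law of cosines on triangle DMG: cos(∠DMG) = ((3·√3)² + 6² − 3²) / (2·3·√3·6) = 54/62.35 = 0.866, so ∠DMG = 30°.

Therefore, the measure of angle ∠DMG = 30°.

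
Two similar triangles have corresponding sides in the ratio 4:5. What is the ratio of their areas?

The ratio of areas of similar triangles equals the square of the side ratio.
Side ratio = 4:5
Area ratio = (4/5)^2 = 16/25 = 16:25

16:25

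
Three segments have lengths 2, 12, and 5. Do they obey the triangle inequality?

The longest side is 12. The other two sides sum to 2 + 5 = 7.
Since 7 ≤ 12, the two shorter sides cannot reach around to close the triangle.

No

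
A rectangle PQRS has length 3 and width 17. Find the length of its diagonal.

Using the Pythagorean theorem:
d² = 3² + 17² = 9 + 289 = 298
d = sqrt(298)

sqrt(298)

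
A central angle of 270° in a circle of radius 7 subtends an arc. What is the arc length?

The full circumference is 2πr = 2π(7) = 14*pi.
The arc spans 270° out of 360°, which is a fraction of 3/4.
Arc length = 14*pi × 3/4 = 21*pi/2.

21*pi/2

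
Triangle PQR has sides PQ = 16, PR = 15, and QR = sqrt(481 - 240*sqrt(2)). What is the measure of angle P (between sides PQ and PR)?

When all three sides of a triangle are known, the law of cosines can be rearranged to find any angle.
cos(C) = (a² + b² - c²) / (2ab) gives cos(P) = sqrt(2)/2.
Taking the inverse cosine: P = 45°.

45°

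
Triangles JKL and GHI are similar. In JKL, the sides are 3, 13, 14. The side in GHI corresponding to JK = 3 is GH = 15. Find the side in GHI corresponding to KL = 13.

Since the triangles are similar, the ratio of corresponding sides is constant.
Scale factor k = GH / JK = 15 / 3 = 5
HI = k * KL = 5 * 13 = 65

65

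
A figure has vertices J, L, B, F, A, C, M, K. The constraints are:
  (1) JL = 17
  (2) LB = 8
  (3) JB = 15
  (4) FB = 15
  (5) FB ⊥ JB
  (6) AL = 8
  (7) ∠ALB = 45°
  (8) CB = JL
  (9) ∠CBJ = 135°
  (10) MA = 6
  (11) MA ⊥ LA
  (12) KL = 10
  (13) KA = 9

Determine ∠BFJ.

Step 1: By the law of cosines on triangle FBJ: FJ² = 15² + 15² − 2·15·15·cos(90°) = 450, so FJ = 15·√2.
Step 2: By the inverse law of cosines on triangle BFJ: cos(∠BFJ) = (15² + (15·√2)² − 15²) / (2·15·15·√2) = 450/636.4 = 0.7071, so ∠BFJ = 45°.

Therefore, the measure of angle ∠BFJ = 45°.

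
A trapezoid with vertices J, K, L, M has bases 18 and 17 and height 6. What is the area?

Area of a trapezoid = (base1 + base2) * height / 2
Area = (18 + 17) * 6 / 2
Area = 35 * 6 / 2
Area = 210 / 2
Area = 105

105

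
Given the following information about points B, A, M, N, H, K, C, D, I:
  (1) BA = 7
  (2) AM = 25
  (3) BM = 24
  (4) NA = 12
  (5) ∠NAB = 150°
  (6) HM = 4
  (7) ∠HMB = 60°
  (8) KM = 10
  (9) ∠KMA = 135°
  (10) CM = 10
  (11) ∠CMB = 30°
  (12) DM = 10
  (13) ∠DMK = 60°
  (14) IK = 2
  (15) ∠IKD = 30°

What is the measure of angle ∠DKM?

Step 1: By the law of cosines on triangle KMD: KD² = 10² + 10² − 2·10·10·cos(60°) = 100, so KD = 10.
Step 2: By the inverse law of cosines on triangle DKM: cos(∠DKM) = (10² + 10² − 10²) / (2·10·10) = 100/200 = 0.5, so ∠DKM = 60°.

Therefore, the measure of angle ∠DKM = 60°.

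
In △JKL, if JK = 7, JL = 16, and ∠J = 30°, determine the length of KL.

By the law of cosines: KL^2 = JK^2 + JL^2 - 2*JK*JL*cos(J)
KL^2 = 7^2 + 16^2 - 2*7*16*cos(30°)
KL^2 = 49 + 256 - 224*(sqrt(3)/2)
KL^2 = 305 - 112*sqrt(3)
KL = sqrt(305 - 112*sqrt(3))

sqrt(305 - 112*sqrt(3))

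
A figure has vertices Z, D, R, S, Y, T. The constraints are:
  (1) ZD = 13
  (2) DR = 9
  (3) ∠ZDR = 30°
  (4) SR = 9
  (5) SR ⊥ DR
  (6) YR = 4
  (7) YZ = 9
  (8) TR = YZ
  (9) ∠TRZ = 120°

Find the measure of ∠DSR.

Step 1: By the law of cosines on triangle SRD: SD² = 9² + 9² − 2·9·9·cos(90°) = 162, so SD = 9·√2.
Step 2: By the inverse law of cosines on triangle DSR: cos(∠DSR) = ((9·√2)² + 9² − 9²) / (2·9·√2·9) = 162/229.1 = 0.7071, so ∠DSR = 45°.

Therefore, the measure of angle ∠DSR = 45°.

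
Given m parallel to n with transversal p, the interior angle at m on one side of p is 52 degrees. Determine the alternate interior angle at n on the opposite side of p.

Alternate interior angles are equal: 52 degrees.

52 degrees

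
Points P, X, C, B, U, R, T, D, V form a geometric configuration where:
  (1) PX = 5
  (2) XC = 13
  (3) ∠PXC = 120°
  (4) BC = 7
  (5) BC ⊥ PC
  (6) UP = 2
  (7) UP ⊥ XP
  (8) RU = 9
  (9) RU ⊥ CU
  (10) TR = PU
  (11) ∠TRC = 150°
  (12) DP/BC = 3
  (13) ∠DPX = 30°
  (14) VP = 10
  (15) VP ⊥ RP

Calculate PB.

Step 1: By the law of cosines on triangle CXP: CP² = 13² + 5² − 2·13·5·cos(120°) = 259, so CP ≈ 16.09.
Step 2: By the law of cosines on triangle PCB: PB² = 16.09² + 7² − 2·16.09·7·cos(90°) = 308, so PB = 2·√77.

Therefore, the length of PB = 2·√77.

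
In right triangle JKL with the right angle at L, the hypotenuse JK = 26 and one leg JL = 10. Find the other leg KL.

Rearranging the Pythagorean theorem to solve for the unknown leg:
leg^2 = hypotenuse^2 - known_leg^2 = 676 - 100 = 576
leg = sqrt(576) = 24.

24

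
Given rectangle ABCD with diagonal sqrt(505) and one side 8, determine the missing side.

b = sqrt(d^2 - a^2) = sqrt(505 - 64) = sqrt(441) = 21

21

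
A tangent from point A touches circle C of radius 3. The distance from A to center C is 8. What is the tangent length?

tangent = √(d² - r²) = √(8² - 3²) = √(64 - 9) = √55 = sqrt(55)

sqrt(55)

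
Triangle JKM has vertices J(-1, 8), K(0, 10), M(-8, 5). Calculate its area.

The Shoelace formula computes the area from vertex coordinates by summing cross products.
For vertices (-1,8), (0,10), (-8,5):
Signed sum = -1*10 - 0*8 + 0*5 - -8*10 + -8*8 - -1*5
= -10 + 80 + -59 = 11
Area = (1/2)|11| = 11/2.

11/2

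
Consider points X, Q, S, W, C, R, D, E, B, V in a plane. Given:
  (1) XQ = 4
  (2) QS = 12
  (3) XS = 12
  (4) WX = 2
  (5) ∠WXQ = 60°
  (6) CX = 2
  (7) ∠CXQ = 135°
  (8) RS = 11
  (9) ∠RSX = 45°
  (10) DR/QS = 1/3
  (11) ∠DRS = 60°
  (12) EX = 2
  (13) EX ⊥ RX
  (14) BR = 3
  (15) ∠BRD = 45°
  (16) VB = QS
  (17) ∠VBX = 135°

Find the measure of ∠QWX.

Step 1: By the law of cosines on triangle WXQ: WQ² = 2² + 4² − 2·2·4·cos(60°) = 12, so WQ = 2·√3.
Step 2: By the inverse law of cosines on triangle QWX: cos(∠QWX) = ((2·√3)² + 2² − 4²) / (2·2·√3·2) = 0/13.86 = 0, so ∠QWX = 90°.

Therefore, the measure of angle ∠QWX = 90°.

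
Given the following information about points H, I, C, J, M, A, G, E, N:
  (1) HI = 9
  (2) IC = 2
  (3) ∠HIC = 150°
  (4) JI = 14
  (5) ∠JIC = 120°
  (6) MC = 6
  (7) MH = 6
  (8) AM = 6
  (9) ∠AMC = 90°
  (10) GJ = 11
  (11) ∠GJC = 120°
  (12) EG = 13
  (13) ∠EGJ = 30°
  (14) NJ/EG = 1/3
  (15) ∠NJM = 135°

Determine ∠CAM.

Step 1: By the law of cosines on triangle AMC: AC² = 6² + 6² − 2·6·6·cos(90°) = 72, so AC = 6·√2.
Step 2: By the inverse law of cosines on triangle CAM: cos(∠CAM) = ((6·√2)² + 6² − 6²) / (2·6·√2·6) = 72/101.82 = 0.7071, so ∠CAM = 45°.

Therefore, the measure of angle ∠CAM = 45°.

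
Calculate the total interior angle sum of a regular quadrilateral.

The sum of interior angles of an n-sided polygon is (n - 2) * 180.
For n = 4: (4 - 2) * 180 = 2 * 180 = 360 degrees.

360 degrees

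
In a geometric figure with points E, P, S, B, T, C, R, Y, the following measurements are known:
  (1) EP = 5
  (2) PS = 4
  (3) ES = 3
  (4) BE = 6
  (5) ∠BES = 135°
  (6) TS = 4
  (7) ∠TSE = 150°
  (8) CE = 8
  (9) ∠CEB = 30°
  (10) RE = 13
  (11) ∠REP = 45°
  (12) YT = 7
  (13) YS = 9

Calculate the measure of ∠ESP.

Step 1: By the inverse law of cosines on triangle ESP: cos(∠ESP) = (3² + 4² − 5²) / (2·3·4) = 0/24 = 0, so ∠ESP = 90°.

Therefore, the measure of angle ∠ESP = 90°.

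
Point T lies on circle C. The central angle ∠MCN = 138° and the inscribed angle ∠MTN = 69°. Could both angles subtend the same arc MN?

By the inscribed angle theorem, if both angles subtend the same arc, the inscribed angle must be half the central angle.
Half of 138° = 69°, which equals the given inscribed angle of 69°.
Therefore, yes, they correspond to the same arc.

Yes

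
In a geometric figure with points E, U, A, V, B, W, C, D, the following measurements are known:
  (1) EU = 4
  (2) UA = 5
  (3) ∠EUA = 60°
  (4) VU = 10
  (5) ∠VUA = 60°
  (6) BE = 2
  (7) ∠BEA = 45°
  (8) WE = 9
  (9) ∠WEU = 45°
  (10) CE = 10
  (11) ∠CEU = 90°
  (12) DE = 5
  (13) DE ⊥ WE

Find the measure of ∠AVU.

Step 1: By the law of cosines on triangle VUA: VA² = 10² + 5² − 2·10·5·cos(60°) = 75, so VA = 5·√3.
Step 2: By the inverse law of cosines on triangle AVU: cos(∠AVU) = ((5·√3)² + 10² − 5²) / (2·5·√3·10) = 150/173.21 = 0.866, so ∠AVU = 30°.

Therefore, the measure of angle ∠AVU = 30°.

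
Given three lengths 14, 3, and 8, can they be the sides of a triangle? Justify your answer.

Check the triangle inequality: 3 + 8 = 11 ≤ 14.
Since the sum of two sides does not exceed the third, no triangle can be formed.

No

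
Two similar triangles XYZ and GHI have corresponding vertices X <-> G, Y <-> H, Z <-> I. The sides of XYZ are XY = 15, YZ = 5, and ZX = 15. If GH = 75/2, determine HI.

Similar triangles have proportional sides. Setting up the proportion:
GH / XY = HI / YZ
75/2 / 15 = HI / 5
HI = 5 * 75/2 / 15 = 25/2.

25/2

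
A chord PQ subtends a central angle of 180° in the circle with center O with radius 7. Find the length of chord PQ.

Chord length = 2r sin(θ/2)
= 2 × 7 × sin(180°/2)
= 2 × 7 × sin(90°)
= 14

14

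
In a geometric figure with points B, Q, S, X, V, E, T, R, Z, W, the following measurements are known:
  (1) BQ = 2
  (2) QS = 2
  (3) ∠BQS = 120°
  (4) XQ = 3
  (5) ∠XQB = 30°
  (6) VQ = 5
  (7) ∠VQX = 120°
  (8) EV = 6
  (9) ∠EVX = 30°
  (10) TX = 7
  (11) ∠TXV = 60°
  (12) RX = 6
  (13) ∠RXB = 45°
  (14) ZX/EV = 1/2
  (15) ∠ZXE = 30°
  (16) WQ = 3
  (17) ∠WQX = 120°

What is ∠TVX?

Step 1: By the law of cosines on triangle XQV: XV² = 3² + 5² − 2·3·5·cos(120°) = 49, so XV = 7.
Step 2: By the law of cosines on triangle VXT: VT² = 7² + 7² − 2·7·7·cos(60°) = 49, so VT = 7.
Step 3: By the inverse law of cosines on triangle TVX: cos(∠TVX) = (7² + 7² − 7²) / (2·7·7) = 49/98 = 0.5, so ∠TVX = 60°.

Therefore, the measure of angle ∠TVX = 60°.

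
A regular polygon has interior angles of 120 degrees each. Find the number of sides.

Each interior angle of a regular n-gon is (n - 2) * 180 / n.
Setting this equal to 120:
(n - 2) * 180 / n = 120
Each exterior angle = 180 - 120 = 60 degrees.
Since exterior angles sum to 360: n = 360 / 60 = 6.

6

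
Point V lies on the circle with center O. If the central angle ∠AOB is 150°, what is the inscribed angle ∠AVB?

By the inscribed angle theorem, the inscribed angle is half the central angle.
Inscribed angle = 150° / 2 = 75°

75°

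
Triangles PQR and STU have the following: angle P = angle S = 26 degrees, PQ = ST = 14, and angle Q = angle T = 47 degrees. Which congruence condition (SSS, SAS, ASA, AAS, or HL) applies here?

The given information provides:
angle P = angle S = 26 degrees, PQ = ST = 14, and angle Q = angle T = 47 degrees
This matches the ASA congruence theorem.
Two pairs of corresponding angles and the included side are equal (Angle-Side-Angle).

ASA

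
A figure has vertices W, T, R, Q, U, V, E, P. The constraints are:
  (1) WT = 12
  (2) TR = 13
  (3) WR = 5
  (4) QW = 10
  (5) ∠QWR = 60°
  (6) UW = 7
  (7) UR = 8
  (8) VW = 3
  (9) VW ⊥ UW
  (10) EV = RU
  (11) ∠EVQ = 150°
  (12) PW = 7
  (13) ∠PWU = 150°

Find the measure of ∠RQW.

Step 1: By the law of cosines on triangle QWR: QR² = 10² + 5² − 2·10·5·cos(60°) = 75, so QR = 5·√3.
Step 2: By the inverse law of cosines on triangle RQW: cos(∠RQW) = ((5·√3)² + 10² − 5²) / (2·5·√3·10) = 150/173.21 = 0.866, so ∠RQW = 30°.

Therefore, the measure of angle ∠RQW = 30°.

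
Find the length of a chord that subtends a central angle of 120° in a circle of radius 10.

Chord length = 2r sin(θ/2)
= 2 × 10 × sin(120°/2)
= 2 × 10 × sin(60°)
= 10*sqrt(3)

10*sqrt(3)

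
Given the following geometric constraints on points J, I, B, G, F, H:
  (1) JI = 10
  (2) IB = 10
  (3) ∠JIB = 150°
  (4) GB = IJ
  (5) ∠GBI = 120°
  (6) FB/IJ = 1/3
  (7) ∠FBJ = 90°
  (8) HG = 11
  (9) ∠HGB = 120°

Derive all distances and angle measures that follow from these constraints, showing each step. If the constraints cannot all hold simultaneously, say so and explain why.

The constraints are consistent.

From the given relations:
  GB = IJ = 10
  FB = 1/3·IJ = 1/3·10 ≈ 3.33

Step 1: From JI = 10, IB = 10, and ∠JIB = 150°, by the law of cosines:
  JB² = JI² + IB² - 2·JI·IB·cos(150°) = 100 + 100 + 173.2 = 373.2
  JB ≈ 19.32

Step 2: From IB = 10, BG = 10, and ∠IBG = 120°, by the law of cosines:
  IG² = IB² + BG² - 2·IB·BG·cos(120°) = 100 + 100 + 100 = 300
  IG = 10·√3

Step 3: From BG = 10, GH = 11, and ∠BGH = 120°, by the law of cosines:
  BH² = BG² + GH² - 2·BG·GH·cos(120°) = 100 + 121 + 110 = 331
  BH ≈ 18.19

Step 4: From JB = 19.32, BF = 3.33, and ∠JBF = 90°, by the law of cosines:
  JF² = JB² + BF² - 2·JB·BF·cos(90°) = 373.2 + 11.11 - 0 = 384.3
  JF ≈ 19.6

Step 5: From JB = 19.32, JI = 10, BI = 10, by the inverse law of cosines:
  cos(∠BJI) = (JB² + JI² - BI²) / (2·JB·JI)
  ∠BJI = 15°

Step 6: From IB = 10, IG = 10·√3, BG = 10, by the inverse law of cosines:
  cos(∠BIG) = (IB² + IG² - BG²) / (2·IB·IG)
  ∠BIG = 30°

Step 7: From BG = 10, BH = 18.19, GH = 11, by the inverse law of cosines:
  cos(∠GBH) = (BG² + BH² - GH²) / (2·BG·BH)
  ∠GBH = 31.57°

Step 8: From BI = 10, BJ = 19.32, IJ = 10, by the inverse law of cosines:
  cos(∠IBJ) = (BI² + BJ² - IJ²) / (2·BI·BJ)
  ∠IBJ = 15°

Step 9: From GB = 10, GI = 10·√3, BI = 10, by the inverse law of cosines:
  cos(∠BGI) = (GB² + GI² - BI²) / (2·GB·GI)
  ∠BGI = 30°

Step 10: From HB = 18.19, HG = 11, BG = 10, by the inverse law of cosines:
  cos(∠BHG) = (HB² + HG² - BG²) / (2·HB·HG)
  ∠BHG = 28.43°

Step 11: From JB = 19.32, JF = 19.6, BF = 3.33, by the inverse law of cosines:
  cos(∠BJF) = (JB² + JF² - BF²) / (2·JB·JF)
  ∠BJF = 9.79°

Step 12: From FB = 3.33, FJ = 19.6, BJ = 19.32, by the inverse law of cosines:
  cos(∠BFJ) = (FB² + FJ² - BJ²) / (2·FB·FJ)
  ∠BFJ = 80.21°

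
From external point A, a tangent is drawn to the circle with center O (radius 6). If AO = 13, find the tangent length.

tangent = √(d² - r²) = √(13² - 6²) = √(169 - 36) = √133 = sqrt(133)

sqrt(133)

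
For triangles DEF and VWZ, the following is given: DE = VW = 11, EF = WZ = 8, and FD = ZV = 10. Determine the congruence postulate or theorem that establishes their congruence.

Consider the given information: DE = VW = 11, EF = WZ = 8, and FD = ZV = 10
This is not AAS or HL: AAS requires two angles and a non-included side. HL only applies to right triangles with matching hypotenuse and leg.
The correct criterion is SSS. All three pairs of corresponding sides are equal (Side-Side-Side).

SSS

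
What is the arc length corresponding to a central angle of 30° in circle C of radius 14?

The full circumference is 2πr = 2π(14) = 28*pi.
The arc spans 30° out of 360°, which is a fraction of 1/12.
Arc length = 28*pi × 1/12 = 7*pi/3.

7*pi/3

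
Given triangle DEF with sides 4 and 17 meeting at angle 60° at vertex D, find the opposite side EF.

By the law of cosines: EF^2 = DE^2 + DF^2 - 2*DE*DF*cos(D)
EF^2 = 4^2 + 17^2 - 2*4*17*cos(60°)
EF^2 = 16 + 289 - 136*(1/2)
EF^2 = 237
EF = sqrt(237)

sqrt(237)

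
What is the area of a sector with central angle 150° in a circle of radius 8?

Sector area = πr² × θ/360
= π × 8² × 5/12
= π × 64 × 5/12
= 80*pi/3

80*pi/3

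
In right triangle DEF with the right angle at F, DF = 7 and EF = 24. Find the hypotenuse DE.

By the Pythagorean theorem: DE^2 = DF^2 + EF^2
DE^2 = 7^2 + 24^2 = 49 + 576 = 625
DE = sqrt(625) = 25

25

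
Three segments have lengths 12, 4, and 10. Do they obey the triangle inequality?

Sort the sides: 4, 10, 12.
It suffices to check that the sum of the two smallest exceeds the largest:
4 + 10 = 14 > 12. ✓
Yes, a valid triangle can be formed.

Yes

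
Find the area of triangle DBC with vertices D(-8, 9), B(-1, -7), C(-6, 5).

The Shoelace formula computes the area from vertex coordinates by summing cross products.
For vertices (-8,9), (-1,-7), (-6,5):
Signed sum = -8*-7 - -1*9 + -1*5 - -6*-7 + -6*9 - -8*5
= 65 + -47 + -14 = 4
Area = (1/2)|4| = 2.

2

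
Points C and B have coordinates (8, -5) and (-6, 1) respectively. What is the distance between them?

d = sqrt((-14)^2 + (6)^2) = sqrt(232) = 2*sqrt(58)

2*sqrt(58)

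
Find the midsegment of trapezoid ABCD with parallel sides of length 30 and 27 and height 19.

The midsegment of a trapezoid = (base1 + base2) / 2
midsegment = (30 + 27) / 2
midsegment = 57 / 2
midsegment = 57/2

57/2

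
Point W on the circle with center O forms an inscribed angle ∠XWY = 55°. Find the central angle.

The inscribed angle theorem states that a central angle is always twice any inscribed angle that subtends the same arc.
Since the inscribed angle is 55°, the central angle = 2 × 55° = 110°.

110°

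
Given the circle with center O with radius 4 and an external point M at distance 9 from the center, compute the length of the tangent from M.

The tangent, radius, and line from the external point to the center form a right triangle.
The right angle is where the tangent meets the radius.
By the Pythagorean theorem: tangent² + 4² = 9²
tangent² = 81 - 16 = 65
tangent = sqrt(65)

sqrt(65)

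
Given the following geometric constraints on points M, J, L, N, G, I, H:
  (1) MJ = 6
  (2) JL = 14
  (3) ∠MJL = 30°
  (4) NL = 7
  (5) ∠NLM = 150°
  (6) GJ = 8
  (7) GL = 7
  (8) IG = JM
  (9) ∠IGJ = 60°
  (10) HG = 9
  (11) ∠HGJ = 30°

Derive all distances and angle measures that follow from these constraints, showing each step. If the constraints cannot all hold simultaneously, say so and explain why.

The constraints are consistent.

From the given relations:
  IG = JM = 6

Step 1: From MJ = 6, JL = 14, and ∠MJL = 30°, by the law of cosines:
  ML² = MJ² + JL² - 2·MJ·JL·cos(30°) = 36 + 196 - 145.5 = 86.51
  ML ≈ 9.3

Step 2: From JG = 8, GI = 6, and ∠JGI = 60°, by the law of cosines:
  JI² = JG² + GI² - 2·JG·GI·cos(60°) = 64 + 36 - 48 = 52
  JI = 2·√13

Step 3: From JG = 8, GH = 9, and ∠JGH = 30°, by the law of cosines:
  JH² = JG² + GH² - 2·JG·GH·cos(30°) = 64 + 81 - 124.7 = 20.29
  JH ≈ 4.5

Step 4: From JG = 8, JL = 14, GL = 7, by the inverse law of cosines:
  cos(∠GJL) = (JG² + JL² - GL²) / (2·JG·JL)
  ∠GJL = 19.62°

Step 5: From LG = 7, LJ = 14, GJ = 8, by the inverse law of cosines:
  cos(∠GLJ) = (LG² + LJ² - GJ²) / (2·LG·LJ)
  ∠GLJ = 22.56°

Step 6: From GJ = 8, GL = 7, JL = 14, by the inverse law of cosines:
  cos(∠JGL) = (GJ² + GL² - JL²) / (2·GJ·GL)
  ∠JGL = 137.82°

Step 7: From ML = 9.3, LN = 7, and ∠MLN = 150°, by the law of cosines:
  MN² = ML² + LN² - 2·ML·LN·cos(150°) = 86.51 + 49 + 112.8 = 248.3
  MN ≈ 15.76

Step 8: From MJ = 6, ML = 9.3, JL = 14, by the inverse law of cosines:
  cos(∠JML) = (MJ² + ML² - JL²) / (2·MJ·ML)
  ∠JML = 131.18°

Step 9: From JG = 8, JH = 4.5, GH = 9, by the inverse law of cosines:
  cos(∠GJH) = (JG² + JH² - GH²) / (2·JG·JH)
  ∠GJH = 87.38°

Step 10: From JG = 8, JI = 2·√13, GI = 6, by the inverse law of cosines:
  cos(∠GJI) = (JG² + JI² - GI²) / (2·JG·JI)
  ∠GJI = 46.1°

Step 11: From LJ = 14, LM = 9.3, JM = 6, by the inverse law of cosines:
  cos(∠JLM) = (LJ² + LM² - JM²) / (2·LJ·LM)
  ∠JLM = 18.82°

Step 12: From IG = 6, IJ = 2·√13, GJ = 8, by the inverse law of cosines:
  cos(∠GIJ) = (IG² + IJ² - GJ²) / (2·IG·IJ)
  ∠GIJ = 73.9°

Step 13: From HG = 9, HJ = 4.5, GJ = 8, by the inverse law of cosines:
  cos(∠GHJ) = (HG² + HJ² - GJ²) / (2·HG·HJ)
  ∠GHJ = 62.62°

Step 14: From ML = 9.3, MN = 15.76, LN = 7, by the inverse law of cosines:
  cos(∠LMN) = (ML² + MN² - LN²) / (2·ML·MN)
  ∠LMN = 12.83°

Step 15: From NL = 7, NM = 15.76, LM = 9.3, by the inverse law of cosines:
  cos(∠LNM) = (NL² + NM² - LM²) / (2·NL·NM)
  ∠LNM = 17.17°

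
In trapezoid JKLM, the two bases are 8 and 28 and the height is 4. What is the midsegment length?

The midsegment of a trapezoid = (base1 + base2) / 2
midsegment = (8 + 28) / 2
midsegment = 36 / 2
midsegment = 18

18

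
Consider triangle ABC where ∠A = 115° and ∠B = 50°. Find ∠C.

The interior angles sum to 180°: angle C = 180 - 115 - 50 = 15°.
The triangle is obtuse (angles 115°, 50°, 15°).

15 degrees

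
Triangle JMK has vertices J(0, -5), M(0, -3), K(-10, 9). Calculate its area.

Shoelace: Area = (1/2)|0(-3-9) + 0(9--5) + -10(-5--3)| = (1/2)(20) = 10

10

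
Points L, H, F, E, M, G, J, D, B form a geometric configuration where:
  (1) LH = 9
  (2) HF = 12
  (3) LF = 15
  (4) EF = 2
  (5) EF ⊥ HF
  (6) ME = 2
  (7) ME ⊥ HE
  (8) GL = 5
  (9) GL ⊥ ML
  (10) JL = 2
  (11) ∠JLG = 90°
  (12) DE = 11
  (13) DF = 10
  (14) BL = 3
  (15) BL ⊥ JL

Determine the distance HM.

Step 1: By the law of cosines on triangle EFH: EH² = 2² + 12² − 2·2·12·cos(90°) = 148, so EH = 2·√37.
Step 2: By the law of cosines on triangle HEM: HM² = (2·√37)² + 2² − 2·2·√37·2·cos(90°) = 152, so HM = 2·√38.

Therefore, the length of HM = 2·√38.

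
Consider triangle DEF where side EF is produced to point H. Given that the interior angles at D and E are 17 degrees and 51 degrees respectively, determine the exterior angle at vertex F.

The interior angle at F is 180 - 17 - 51 = 112 degrees.
The exterior angle and interior angle at F are supplementary:
Exterior angle = 180 - 112 = 68 degrees.

68 degrees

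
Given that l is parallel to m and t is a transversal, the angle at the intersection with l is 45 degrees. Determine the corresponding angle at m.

Corresponding angles are equal: 45 degrees.

45 degrees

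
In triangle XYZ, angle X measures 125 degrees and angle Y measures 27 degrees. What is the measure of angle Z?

Let angle Z = x. Then 125 + 27 + x = 180.
x = 180 - 152 = 28 degrees.

28 degrees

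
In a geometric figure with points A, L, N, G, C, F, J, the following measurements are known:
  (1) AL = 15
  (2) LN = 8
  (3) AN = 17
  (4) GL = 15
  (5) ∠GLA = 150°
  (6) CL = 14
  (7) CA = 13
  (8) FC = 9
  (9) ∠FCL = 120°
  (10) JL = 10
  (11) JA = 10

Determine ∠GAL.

Step 1: By the law of cosines on triangle ALG: AG² = 15² + 15² − 2·15·15·cos(150°) = 839.71, so AG ≈ 28.98.
Step 2: By the inverse law of cosines on triangle GAL: cos(∠GAL) = (28.98² + 15² − 15²) / (2·28.98·15) = 839.71/869.33 = 0.9659, so ∠GAL = 15°.

Therefore, the measure of angle ∠GAL = 15°.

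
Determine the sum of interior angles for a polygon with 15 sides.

The sum of interior angles of an n-sided polygon is (n - 2) * 180.
For n = 15: (15 - 2) * 180 = 13 * 180 = 2340 degrees.

2340 degrees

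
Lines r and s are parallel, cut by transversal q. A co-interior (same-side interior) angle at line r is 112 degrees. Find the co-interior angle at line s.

Co-interior angles (same-side interior) formed by parallel lines and a transversal are supplementary (sum to 180 degrees).
The given angle is 112 degrees.
The co-interior angle = 180 - 112 = 68 degrees.

68 degrees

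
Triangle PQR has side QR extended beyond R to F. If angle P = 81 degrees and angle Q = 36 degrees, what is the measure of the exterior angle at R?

By the exterior angle theorem, an exterior angle of a triangle equals the sum of the two remote interior angles.
Exterior angle = angle P + angle Q
Exterior angle = 81 + 36 = 117 degrees

117 degrees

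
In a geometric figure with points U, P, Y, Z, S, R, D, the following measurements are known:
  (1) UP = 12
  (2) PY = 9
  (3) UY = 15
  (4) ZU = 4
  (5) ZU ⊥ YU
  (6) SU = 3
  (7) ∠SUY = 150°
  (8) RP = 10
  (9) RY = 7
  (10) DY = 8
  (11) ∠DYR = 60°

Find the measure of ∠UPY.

Step 1: By the inverse law of cosines on triangle UPY: cos(∠UPY) = (12² + 9² − 15²) / (2·12·9) = 0/216 = 0, so ∠UPY = 90°.

Therefore, the measure of angle ∠UPY = 90°.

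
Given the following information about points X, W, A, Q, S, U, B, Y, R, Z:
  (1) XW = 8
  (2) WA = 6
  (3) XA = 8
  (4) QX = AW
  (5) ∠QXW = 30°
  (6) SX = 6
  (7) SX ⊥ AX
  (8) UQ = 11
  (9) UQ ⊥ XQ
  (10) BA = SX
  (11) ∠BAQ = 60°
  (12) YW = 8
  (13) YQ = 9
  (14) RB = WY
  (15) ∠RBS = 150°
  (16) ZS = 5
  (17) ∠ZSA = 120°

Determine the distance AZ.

Step 1: By the law of cosines on triangle SXA: SA² = 6² + 8² − 2·6·8·cos(90°) = 100, so SA = 10.
Step 2: By the law of cosines on triangle ASZ: AZ² = 10² + 5² − 2·10·5·cos(120°) = 175, so AZ = 5·√7.

Therefore, the length of AZ = 5·√7.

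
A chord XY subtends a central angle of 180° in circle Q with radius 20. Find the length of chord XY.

Chord = 2(20) sin(90°) = 40

40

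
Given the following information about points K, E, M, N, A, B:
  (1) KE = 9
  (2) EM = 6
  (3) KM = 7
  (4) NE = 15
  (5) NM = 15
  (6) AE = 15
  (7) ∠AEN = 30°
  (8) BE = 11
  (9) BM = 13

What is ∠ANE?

Step 1: By the law of cosines on triangle NEA: NA² = 15² + 15² − 2·15·15·cos(30°) = 60.29, so NA ≈ 7.76.
Step 2: By the inverse law of cosines on triangle ANE: cos(∠ANE) = (7.76² + 15² − 15²) / (2·7.76·15) = 60.29/232.94 = 0.2588, so ∠ANE = 75°.

Therefore, the measure of angle ∠ANE = 75°.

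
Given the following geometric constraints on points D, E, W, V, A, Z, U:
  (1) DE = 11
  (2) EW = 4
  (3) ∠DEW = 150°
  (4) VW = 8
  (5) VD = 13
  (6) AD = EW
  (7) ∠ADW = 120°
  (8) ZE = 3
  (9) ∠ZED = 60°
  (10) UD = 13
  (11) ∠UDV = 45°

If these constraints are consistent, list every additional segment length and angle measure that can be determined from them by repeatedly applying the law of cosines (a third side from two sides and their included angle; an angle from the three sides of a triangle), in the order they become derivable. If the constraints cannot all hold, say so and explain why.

The constraints are consistent. Derivable facts, in order:
After 1 step:
- DW ≈ 14.6
- DZ = √97
- VU ≈ 9.95
After 2 steps:
- WA ≈ 16.96
- ∠DUV = 67.5°
- ∠DVU = 67.5°
- ∠DVW = 84.54°
- ∠DWE = 22.13°
- ∠DWV = 62.41°
- ∠DZE = 104.7°
- ∠EDW = 7.87°
- ∠EDZ = 15.3°
- ∠VDW = 33.05°
After 3 steps:
- ∠AWD = 11.79°
- ∠DAW = 48.21°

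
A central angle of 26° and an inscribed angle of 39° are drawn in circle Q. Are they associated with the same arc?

By the inscribed angle theorem, the inscribed angle for a central angle of 26° should be 26° / 2 = 13°.
The given inscribed angle is 39°, which does not equal 13°.
Therefore, no, they do not correspond to the same arc.

No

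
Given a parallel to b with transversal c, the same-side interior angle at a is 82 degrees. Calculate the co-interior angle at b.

Co-interior (same-side interior) angles are between the parallel lines on the same side of the transversal.
Unlike corresponding or alternate interior angles, they are supplementary rather than equal.
So the angle = 180 - 82 = 98 degrees.

98 degrees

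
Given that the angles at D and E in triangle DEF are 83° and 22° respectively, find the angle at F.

By the triangle angle sum property, the three interior angles of any triangle add up to 180°.
We know angle D = 83° and angle E = 22°, so their sum is 105°.
Therefore angle F = 180° - 105° = 75°.

75 degrees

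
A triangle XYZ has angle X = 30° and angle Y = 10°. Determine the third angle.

angle Z = 180 - 30 - 10 = 140 degrees.

140 degrees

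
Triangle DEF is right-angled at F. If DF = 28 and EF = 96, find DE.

By the Pythagorean theorem: DE^2 = DF^2 + EF^2
DE^2 = 28^2 + 96^2 = 784 + 9216 = 10000
DE = sqrt(10000) = 100

100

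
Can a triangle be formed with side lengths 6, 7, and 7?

Sort the sides: 6, 7, 7.
It suffices to check that the sum of the two smallest exceeds the largest:
6 + 7 = 13 > 7. ✓
Yes, a valid triangle can be formed.

Yes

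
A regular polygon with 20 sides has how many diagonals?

Total line segments between 20 vertices = C(20,2) = 190.
Subtract the 20 sides: 190 - 20 = 170 diagonals.

170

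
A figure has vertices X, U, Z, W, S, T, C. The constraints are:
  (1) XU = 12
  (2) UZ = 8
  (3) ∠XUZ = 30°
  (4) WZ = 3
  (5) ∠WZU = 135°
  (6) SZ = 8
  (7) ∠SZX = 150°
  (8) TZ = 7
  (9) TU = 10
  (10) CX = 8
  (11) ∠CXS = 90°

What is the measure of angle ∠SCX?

Step 1: By the law of cosines on triangle ZUX: ZX² = 8² + 12² − 2·8·12·cos(30°) = 41.72, so ZX ≈ 6.46.
Step 2: By the law of cosines on triangle SZX: SX² = 8² + 6.46² − 2·8·6.46·cos(150°) = 195.23, so SX ≈ 13.97.
Step 3: By the law of cosines on triangle CXS: CS² = 8² + 13.97² − 2·8·13.97·cos(90°) = 259.23, so CS ≈ 16.1.
Step 4: By the inverse law of cosines on triangle SCX: cos(∠SCX) = (16.1² + 8² − 13.97²) / (2·16.1·8) = 128/257.61 = 0.4969, so ∠SCX = 60.21°.

Therefore, the measure of angle ∠SCX = 60.21°.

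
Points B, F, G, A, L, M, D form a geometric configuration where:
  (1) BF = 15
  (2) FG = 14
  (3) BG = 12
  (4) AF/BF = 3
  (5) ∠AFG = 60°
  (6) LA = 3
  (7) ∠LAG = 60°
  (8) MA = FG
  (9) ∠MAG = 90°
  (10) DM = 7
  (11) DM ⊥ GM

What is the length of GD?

From the given relations: AF = 3·BF = 3·15 = 45; MA = FG = 14.
Step 1: By the law of cosines on triangle GFA: GA² = 14² + 45² − 2·14·45·cos(60°) = 1591, so GA ≈ 39.89.
Step 2: By the law of cosines on triangle GAM: GM² = 39.89² + 14² − 2·39.89·14·cos(90°) = 1787, so GM ≈ 42.27.
Step 3: By the law of cosines on triangle GMD: GD² = 42.27² + 7² − 2·42.27·7·cos(90°) = 1836, so GD = 6·√51.

Therefore, the length of GD = 6·√51.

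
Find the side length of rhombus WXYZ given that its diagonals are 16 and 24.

In a rhombus, the diagonals bisect each other perpendicularly, creating four congruent right triangles.
Each triangle has legs 8 (half of 16) and 12 (half of 24).
The hypotenuse of each right triangle is a side of the rhombus:
side = sqrt(8^2 + 12^2) = sqrt(208) = 4*sqrt(13)

4*sqrt(13)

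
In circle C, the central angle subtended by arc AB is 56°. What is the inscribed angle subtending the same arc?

Inscribed angle = 56° / 2 = 28° (inscribed angle theorem).

28°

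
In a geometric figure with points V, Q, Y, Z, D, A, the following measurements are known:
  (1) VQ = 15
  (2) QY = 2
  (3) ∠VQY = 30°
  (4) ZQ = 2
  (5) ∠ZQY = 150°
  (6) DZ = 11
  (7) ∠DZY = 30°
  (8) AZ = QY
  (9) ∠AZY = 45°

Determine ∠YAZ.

From the given relations: AZ = QY = 2.
Step 1: By the law of cosines on triangle ZQY: ZY² = 2² + 2² − 2·2·2·cos(150°) = 14.93, so ZY ≈ 3.86.
Step 2: By the law of cosines on triangle AZY: AY² = 2² + 3.86² − 2·2·3.86·cos(45°) = 8, so AY = 2·√2.
Step 3: By the inverse law of cosines on triangle YAZ: cos(∠YAZ) = ((2·√2)² + 2² − 3.86²) / (2·2·√2·2) = -2.93/11.31 = -0.2588, so ∠YAZ = 105°.

Therefore, the measure of angle ∠YAZ = 105°.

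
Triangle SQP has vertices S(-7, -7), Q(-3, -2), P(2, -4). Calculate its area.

The Shoelace formula computes the area from vertex coordinates by summing cross products.
For vertices (-7,-7), (-3,-2), (2,-4):
Signed sum = -7*-2 - -3*-7 + -3*-4 - 2*-2 + 2*-7 - -7*-4
= -7 + 16 + -42 = -33
Area = (1/2)|-33| = 33/2.

33/2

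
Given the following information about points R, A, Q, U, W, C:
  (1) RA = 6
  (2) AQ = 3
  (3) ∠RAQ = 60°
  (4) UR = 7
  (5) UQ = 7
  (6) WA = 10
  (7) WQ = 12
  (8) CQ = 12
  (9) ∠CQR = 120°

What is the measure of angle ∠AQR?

Step 1: By the law of cosines on triangle QAR: QR² = 3² + 6² − 2·3·6·cos(60°) = 27, so QR = 3·√3.
Step 2: By the inverse law of cosines on triangle AQR: cos(∠AQR) = (3² + (3·√3)² − 6²) / (2·3·3·√3) = 0/31.18 = 0, so ∠AQR = 90°.

Therefore, the measure of angle ∠AQR = 90°.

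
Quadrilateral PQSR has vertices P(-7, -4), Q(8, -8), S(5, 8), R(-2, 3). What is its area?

Using the Shoelace formula for a quadrilateral (vertices in order):
Area = (1/2)|sum of (x_i * y_(i+1) - x_(i+1) * y_i)|
Terms: (-7*-8 - 8*-4) = 88, (8*8 - 5*-8) = 104, (5*3 - -2*8) = 31, (-2*-4 - -7*3) = 29
Sum = 252
Area = (1/2)(252) = 126

126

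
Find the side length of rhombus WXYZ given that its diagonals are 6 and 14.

Half-diagonals are 3 and 7. side = sqrt(3^2 + 7^2) = sqrt(58)

sqrt(58)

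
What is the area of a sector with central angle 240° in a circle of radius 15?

Sector area = π(15²)(2/3) = 150*pi

150*pi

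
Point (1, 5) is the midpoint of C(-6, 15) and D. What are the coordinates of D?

Using the midpoint formula: M = ((x1 + x2)/2, (y1 + y2)/2)
We know M = (1, 5) and C = (-6, 15)
For x: 1 = (-6 + x2)/2, so x2 = 2*1 - -6 = 8
For y: 5 = (15 + y2)/2, so y2 = 2*5 - 15 = -5
D = (8, -5)

(8, -5)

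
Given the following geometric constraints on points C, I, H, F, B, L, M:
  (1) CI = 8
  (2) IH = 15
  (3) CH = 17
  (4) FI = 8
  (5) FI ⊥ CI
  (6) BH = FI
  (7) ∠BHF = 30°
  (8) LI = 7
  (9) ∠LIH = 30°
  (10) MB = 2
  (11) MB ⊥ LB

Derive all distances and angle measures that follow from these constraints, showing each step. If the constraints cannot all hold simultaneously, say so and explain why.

The constraints are consistent.

From the given relations:
  BH = FI = 8

Step 1: From CI = 8, IF = 8, and ∠CIF = 90°, by the law of cosines:
  CF² = CI² + IF² - 2·CI·IF·cos(90°) = 64 + 64 - 0 = 128
  CF = 8·√2

Step 2: From HI = 15, IL = 7, and ∠HIL = 30°, by the law of cosines:
  HL² = HI² + IL² - 2·HI·IL·cos(30°) = 225 + 49 - 181.9 = 92.13
  HL ≈ 9.6

Step 3: From CH = 17, CI = 8, HI = 15, by the inverse law of cosines:
  cos(∠HCI) = (CH² + CI² - HI²) / (2·CH·CI)
  ∠HCI = 61.93°

Step 4: From IC = 8, IH = 15, CH = 17, by the inverse law of cosines:
  cos(∠CIH) = (IC² + IH² - CH²) / (2·IC·IH)
  ∠CIH = 90°

Step 5: From HC = 17, HI = 15, CI = 8, by the inverse law of cosines:
  cos(∠CHI) = (HC² + HI² - CI²) / (2·HC·HI)
  ∠CHI = 28.07°

Step 6: From CF = 8·√2, CI = 8, FI = 8, by the inverse law of cosines:
  cos(∠FCI) = (CF² + CI² - FI²) / (2·CF·CI)
  ∠FCI = 45°

Step 7: From HI = 15, HL = 9.6, IL = 7, by the inverse law of cosines:
  cos(∠IHL) = (HI² + HL² - IL²) / (2·HI·HL)
  ∠IHL = 21.39°

Step 8: From FC = 8·√2, FI = 8, CI = 8, by the inverse law of cosines:
  cos(∠CFI) = (FC² + FI² - CI²) / (2·FC·FI)
  ∠CFI = 45°

Step 9: From LH = 9.6, LI = 7, HI = 15, by the inverse law of cosines:
  cos(∠HLI) = (LH² + LI² - HI²) / (2·LH·LI)
  ∠HLI = 128.61°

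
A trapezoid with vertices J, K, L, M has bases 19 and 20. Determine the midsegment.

midsegment = (19 + 20) / 2 = 39 / 2 = 39/2

39/2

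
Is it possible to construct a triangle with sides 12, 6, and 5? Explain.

Check the triangle inequality: 6 + 5 = 11 ≤ 12.
Since the sum of two sides does not exceed the third, no triangle can be formed.

No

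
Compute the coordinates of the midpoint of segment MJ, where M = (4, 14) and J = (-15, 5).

The midpoint is the average of the coordinates:
x: (4 + -15)/2 = -11/2
y: (14 + 5)/2 = 19/2
Midpoint = (-11/2, 19/2)

(-11/2, 19/2)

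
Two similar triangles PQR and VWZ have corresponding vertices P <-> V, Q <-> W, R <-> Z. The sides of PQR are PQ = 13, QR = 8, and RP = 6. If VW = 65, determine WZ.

Similar triangles have proportional sides. Setting up the proportion:
VW / PQ = WZ / QR
65 / 13 = WZ / 8
WZ = 8 * 65 / 13 = 40.

40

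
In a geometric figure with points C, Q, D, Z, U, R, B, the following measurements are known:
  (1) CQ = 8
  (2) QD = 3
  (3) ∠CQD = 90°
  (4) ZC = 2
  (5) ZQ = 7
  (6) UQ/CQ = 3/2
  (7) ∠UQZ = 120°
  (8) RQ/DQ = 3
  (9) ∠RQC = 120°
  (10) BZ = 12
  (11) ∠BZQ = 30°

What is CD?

Step 1: By the law of cosines on triangle CQD: CD² = 8² + 3² − 2·8·3·cos(90°) = 73, so CD = √73.

Therefore, the length of CD = √73.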